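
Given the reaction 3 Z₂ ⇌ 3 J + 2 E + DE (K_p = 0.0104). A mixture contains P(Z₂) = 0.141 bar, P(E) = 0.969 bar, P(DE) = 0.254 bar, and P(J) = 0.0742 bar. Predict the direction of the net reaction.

Q_p = P(J)³·P(E)²·P(DE) / P(Z₂)³ = (0.0742)³·(0.969)²·(0.254) / (0.141)³ = 0.0348
Q_p = 0.0348 > K_p = 0.0104, so the reverse reaction proceeds.

reverse (toward reactants)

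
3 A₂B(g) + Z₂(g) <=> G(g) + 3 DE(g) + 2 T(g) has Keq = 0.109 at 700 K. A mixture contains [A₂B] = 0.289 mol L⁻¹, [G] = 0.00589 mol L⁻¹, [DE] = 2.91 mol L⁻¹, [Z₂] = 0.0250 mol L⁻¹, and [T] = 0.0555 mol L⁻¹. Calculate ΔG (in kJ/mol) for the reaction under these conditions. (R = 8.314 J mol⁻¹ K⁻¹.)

Q = [G]·[DE]³·[T]² / ([A₂B]³·[Z₂]) = (0.00589)·(2.91)³·(0.0555)² / ((0.289)³·(0.0250)) = 0.741
ΔG = RT ln(Q/Keq) = (8.314 J mol⁻¹ K⁻¹)(700 K) × ln(0.741/0.109)
   = (5.820 kJ/mol)(1.917) = 11.2 kJ/mol
ΔG > 0, so the forward reaction is non-spontaneous (proceeds in reverse).

ΔG = 11.2 kJ/mol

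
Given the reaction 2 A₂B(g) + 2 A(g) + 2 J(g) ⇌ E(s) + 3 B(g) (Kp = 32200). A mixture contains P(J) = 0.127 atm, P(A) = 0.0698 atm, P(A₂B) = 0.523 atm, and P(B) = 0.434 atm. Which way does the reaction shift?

toward products

(E is a pure solid — omitted from Qp.)
Qp = P(B)³ / (P(A₂B)²·P(A)²·P(J)²) = (0.434)³ / ((0.523)²·(0.0698)²·(0.127)²) = 3800
Qp = 3800 < Kp = 32200, so the forward reaction proceeds.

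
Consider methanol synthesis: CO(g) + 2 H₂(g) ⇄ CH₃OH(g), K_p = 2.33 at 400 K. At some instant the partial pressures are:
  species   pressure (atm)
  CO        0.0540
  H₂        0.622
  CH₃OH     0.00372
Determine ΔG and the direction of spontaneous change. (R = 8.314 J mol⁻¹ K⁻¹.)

Q_p = P(CH₃OH) / (P(CO)·P(H₂)²) = (0.00372) / ((0.0540)·(0.622)²) = 0.178
ΔG = RT ln(Q_p/K_p) = (8.314 J mol⁻¹ K⁻¹)(400 K) × ln(0.178/2.33)
   = (3.326 kJ/mol)(-2.572) = -8.55 kJ/mol
ΔG < 0, so the forward reaction is spontaneous (proceeds forward).

ΔG = -8.55 kJ/mol; the forward reaction is spontaneous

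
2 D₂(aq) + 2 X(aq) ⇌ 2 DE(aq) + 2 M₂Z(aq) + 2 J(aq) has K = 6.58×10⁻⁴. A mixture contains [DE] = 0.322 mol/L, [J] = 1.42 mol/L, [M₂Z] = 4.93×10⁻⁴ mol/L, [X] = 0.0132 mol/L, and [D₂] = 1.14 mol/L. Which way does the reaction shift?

in the forward direction

Q = [DE]²·[M₂Z]²·[J]² / ([D₂]²·[X]²) = (0.322)²·(4.93×10⁻⁴)²·(1.42)² / ((1.14)²·(0.0132)²) = 2.24×10⁻⁴
Q = 2.24×10⁻⁴ < K = 6.58×10⁻⁴, so the forward reaction proceeds.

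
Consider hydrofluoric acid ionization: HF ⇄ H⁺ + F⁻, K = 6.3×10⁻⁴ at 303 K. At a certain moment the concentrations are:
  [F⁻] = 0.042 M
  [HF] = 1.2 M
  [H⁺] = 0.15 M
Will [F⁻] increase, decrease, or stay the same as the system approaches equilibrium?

decrease

Q = [H⁺]·[F⁻] / [HF] = (0.15)·(0.042) / (1.2) = 0.0053
Q = 0.0053 > K = 6.3×10⁻⁴: net reverse reaction.
F⁻ is a product, so it decreases.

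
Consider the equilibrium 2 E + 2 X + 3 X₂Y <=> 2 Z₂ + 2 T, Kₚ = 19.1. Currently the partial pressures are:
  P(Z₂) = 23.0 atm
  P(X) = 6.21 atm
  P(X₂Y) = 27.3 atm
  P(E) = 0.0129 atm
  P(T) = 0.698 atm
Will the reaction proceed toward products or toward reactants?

Qₚ = P(Z₂)²·P(T)² / (P(E)²·P(X)²·P(X₂Y)³) = (23.0)²·(0.698)² / ((0.0129)²·(6.21)²·(27.3)³) = 1.97
Qₚ = 1.97 < Kₚ = 19.1, so the forward reaction proceeds.

toward products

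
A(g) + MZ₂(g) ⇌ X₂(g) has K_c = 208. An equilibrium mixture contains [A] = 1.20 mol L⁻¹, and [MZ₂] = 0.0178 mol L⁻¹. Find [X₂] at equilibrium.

[X₂] = 4.44 mol L⁻¹

At equilibrium, K_c = [X₂] / ([A]·[MZ₂]) = 208.
([X₂]) / ((1.20)·(0.0178)) = 208
[X₂] = 4.44 mol L⁻¹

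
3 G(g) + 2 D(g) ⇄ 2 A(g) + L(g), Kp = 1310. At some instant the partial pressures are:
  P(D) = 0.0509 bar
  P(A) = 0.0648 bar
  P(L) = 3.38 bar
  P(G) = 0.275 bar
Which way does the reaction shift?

Qp = P(A)²·P(L) / (P(G)³·P(D)²) = (0.0648)²·(3.38) / ((0.275)³·(0.0509)²) = 263
Qp = 263 < Kp = 1310, so the forward reaction proceeds.

toward products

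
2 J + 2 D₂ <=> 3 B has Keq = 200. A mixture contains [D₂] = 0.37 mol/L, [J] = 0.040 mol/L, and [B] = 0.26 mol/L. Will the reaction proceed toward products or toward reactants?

Q = [B]³ / ([J]²·[D₂]²) = (0.26)³ / ((0.040)²·(0.37)²) = 80
Q = 80 < Keq = 200, so the forward reaction proceeds.

to the right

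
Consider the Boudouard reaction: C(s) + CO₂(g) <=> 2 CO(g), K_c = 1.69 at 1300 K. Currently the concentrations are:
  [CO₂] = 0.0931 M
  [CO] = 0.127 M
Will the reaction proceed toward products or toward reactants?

in the forward direction

(C is a pure solid — omitted from Q_c.)
Q_c = [CO]² / [CO₂] = (0.127)² / (0.0931) = 0.173
Q_c = 0.173 < K_c = 1.69, so the forward reaction proceeds.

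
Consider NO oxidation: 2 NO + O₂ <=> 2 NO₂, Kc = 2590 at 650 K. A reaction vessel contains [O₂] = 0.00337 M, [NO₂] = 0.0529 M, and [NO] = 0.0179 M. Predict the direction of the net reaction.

Qc = [NO₂]² / ([NO]²·[O₂]) = (0.0529)² / ((0.0179)²·(0.00337)) = 2590
Qc = 2590 = Kc, so the system is already at equilibrium.

no net change (already at equilibrium)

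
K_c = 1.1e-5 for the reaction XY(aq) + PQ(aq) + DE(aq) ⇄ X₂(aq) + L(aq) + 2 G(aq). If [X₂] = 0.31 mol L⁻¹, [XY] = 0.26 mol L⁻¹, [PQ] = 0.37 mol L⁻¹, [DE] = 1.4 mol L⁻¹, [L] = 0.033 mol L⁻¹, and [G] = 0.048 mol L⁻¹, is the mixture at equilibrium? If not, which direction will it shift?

Q_c = [X₂]·[L]·[G]² / ([XY]·[PQ]·[DE]) = (0.31)·(0.033)·(0.048)² / ((0.26)·(0.37)·(1.4)) = 1.8e-4
Q_c = 1.8e-4 > K_c = 1.1e-5: net reverse reaction.

no; Q > K, reaction proceeds in reverse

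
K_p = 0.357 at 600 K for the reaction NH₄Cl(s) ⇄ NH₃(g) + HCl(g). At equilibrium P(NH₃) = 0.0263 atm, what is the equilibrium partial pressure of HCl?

P(HCl) = 13.6 atm

(NH₄Cl is a pure solid — omitted from K_p.)
At equilibrium, K_p = P(NH₃)·P(HCl) = 0.357.
(0.0263)·(P(HCl)) = 0.357
P(HCl) = 13.6 atm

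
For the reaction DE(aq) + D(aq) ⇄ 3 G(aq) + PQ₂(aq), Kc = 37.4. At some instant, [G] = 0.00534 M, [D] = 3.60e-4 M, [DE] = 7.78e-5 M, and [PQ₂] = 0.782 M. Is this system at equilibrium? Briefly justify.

Qc = [G]³·[PQ₂] / ([DE]·[D]) = (0.00534)³·(0.782) / ((7.78e-5)·(3.60e-4)) = 4.25
Qc = 4.25 < Kc = 37.4: net forward reaction.

no; Q < K, reaction proceeds forward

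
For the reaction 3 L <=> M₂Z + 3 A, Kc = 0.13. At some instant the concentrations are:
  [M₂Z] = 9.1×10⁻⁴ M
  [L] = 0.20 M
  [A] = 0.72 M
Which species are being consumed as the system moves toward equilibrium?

L (reactants)

Qc = [M₂Z]·[A]³ / [L]³ = (9.1×10⁻⁴)·(0.72)³ / (0.20)³ = 0.042
Qc = 0.042 < Kc = 0.13: net forward reaction.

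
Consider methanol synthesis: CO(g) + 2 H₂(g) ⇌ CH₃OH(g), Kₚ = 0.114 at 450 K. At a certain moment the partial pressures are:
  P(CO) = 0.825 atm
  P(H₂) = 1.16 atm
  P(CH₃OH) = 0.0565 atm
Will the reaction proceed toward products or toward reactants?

Qₚ = P(CH₃OH) / (P(CO)·P(H₂)²) = (0.0565) / ((0.825)·(1.16)²) = 0.0509
Qₚ = 0.0509 < Kₚ = 0.114, so the forward reaction proceeds.

toward products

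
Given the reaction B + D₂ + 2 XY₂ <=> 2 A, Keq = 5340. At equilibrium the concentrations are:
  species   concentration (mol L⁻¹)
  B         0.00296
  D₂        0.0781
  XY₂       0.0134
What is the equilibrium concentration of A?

At equilibrium, Keq = [A]² / ([B]·[D₂]·[XY₂]²) = 5340.
([A])² / ((0.00296)·(0.0781)·(0.0134)²) = 5340
[A]² = 2.22×10⁻⁴ ⇒ [A] = 0.0149 mol L⁻¹

[A] = 0.0149 mol L⁻¹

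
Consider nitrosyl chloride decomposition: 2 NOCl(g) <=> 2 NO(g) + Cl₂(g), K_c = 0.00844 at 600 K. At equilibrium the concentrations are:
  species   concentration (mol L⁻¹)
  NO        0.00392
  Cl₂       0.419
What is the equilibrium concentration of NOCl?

[NOCl] = 0.0276 mol L⁻¹

At equilibrium, K_c = [NO]²·[Cl₂] / [NOCl]² = 0.00844.
(0.00392)²·(0.419) / ([NOCl])² = 0.00844
[NOCl]² = 7.63×10⁻⁴ ⇒ [NOCl] = 0.0276 mol L⁻¹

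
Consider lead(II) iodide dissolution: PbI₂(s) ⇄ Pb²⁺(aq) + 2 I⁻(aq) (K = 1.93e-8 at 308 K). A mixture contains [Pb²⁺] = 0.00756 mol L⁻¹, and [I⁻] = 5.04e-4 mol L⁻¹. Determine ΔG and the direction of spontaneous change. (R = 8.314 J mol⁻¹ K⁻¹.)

ΔG = -5.91 kJ/mol; the forward reaction is spontaneous

(PbI₂ is a pure solid — omitted from Q.)
Q = [Pb²⁺]·[I⁻]² = (0.00756)·(5.04e-4)² = 1.92e-9
ΔG = RT ln(Q/K) = (8.314 J mol⁻¹ K⁻¹)(308 K) × ln(1.92e-9/1.93e-8)
   = (2.561 kJ/mol)(-2.308) = -5.91 kJ/mol
ΔG < 0, so the forward reaction is spontaneous (proceeds forward).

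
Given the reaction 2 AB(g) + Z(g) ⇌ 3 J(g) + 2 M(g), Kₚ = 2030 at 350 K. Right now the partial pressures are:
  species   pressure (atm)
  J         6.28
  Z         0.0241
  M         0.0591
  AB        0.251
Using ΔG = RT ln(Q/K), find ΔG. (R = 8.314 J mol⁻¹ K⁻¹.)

ΔG = -3.70 kJ/mol

Qₚ = P(J)³·P(M)² / (P(AB)²·P(Z)) = (6.28)³·(0.0591)² / ((0.251)²·(0.0241)) = 570
ΔG = RT ln(Qₚ/Kₚ) = (8.314 J mol⁻¹ K⁻¹)(350 K) × ln(570/2030)
   = (2.910 kJ/mol)(-1.270) = -3.70 kJ/mol
ΔG < 0, so the forward reaction is spontaneous (proceeds forward).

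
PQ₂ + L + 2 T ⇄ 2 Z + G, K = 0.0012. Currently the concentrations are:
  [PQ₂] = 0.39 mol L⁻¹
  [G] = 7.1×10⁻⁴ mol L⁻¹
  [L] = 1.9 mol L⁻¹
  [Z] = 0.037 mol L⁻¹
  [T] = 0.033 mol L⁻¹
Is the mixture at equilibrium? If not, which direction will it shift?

Q = [Z]²·[G] / ([PQ₂]·[L]·[T]²) = (0.037)²·(7.1×10⁻⁴) / ((0.39)·(1.9)·(0.033)²) = 0.0012
Q = 0.0012 = K; the system is at equilibrium.

yes, at equilibrium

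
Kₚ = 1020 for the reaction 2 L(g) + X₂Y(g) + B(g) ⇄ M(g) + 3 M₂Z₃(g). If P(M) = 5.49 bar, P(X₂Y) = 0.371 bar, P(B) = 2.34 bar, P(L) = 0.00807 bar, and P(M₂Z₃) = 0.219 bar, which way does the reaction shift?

Qₚ = P(M)·P(M₂Z₃)³ / (P(L)²·P(X₂Y)·P(B)) = (5.49)·(0.219)³ / ((0.00807)²·(0.371)·(2.34)) = 1020
Qₚ = 1020 = Kₚ, so the system is already at equilibrium.

at equilibrium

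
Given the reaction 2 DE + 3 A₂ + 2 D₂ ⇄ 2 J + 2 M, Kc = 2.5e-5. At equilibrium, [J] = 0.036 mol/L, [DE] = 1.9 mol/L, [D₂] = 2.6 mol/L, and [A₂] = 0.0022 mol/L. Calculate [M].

At equilibrium, Kc = [J]²·[M]² / ([DE]²·[A₂]³·[D₂]²) = 2.5e-5.
(0.036)²·([M])² / ((1.9)²·(0.0022)³·(2.6)²) = 2.5e-5
[M]² = 5.01e-9 ⇒ [M] = 7.1e-5 mol/L

[M] = 7.1e-5 mol/L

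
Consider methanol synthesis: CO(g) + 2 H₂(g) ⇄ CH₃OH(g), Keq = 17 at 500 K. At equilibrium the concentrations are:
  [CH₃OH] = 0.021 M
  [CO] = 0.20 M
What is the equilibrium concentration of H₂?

[H₂] = 0.079 M

At equilibrium, Keq = [CH₃OH] / ([CO]·[H₂]²) = 17.
(0.021) / ((0.20)·([H₂])²) = 17
[H₂]² = 0.00618 ⇒ [H₂] = 0.079 M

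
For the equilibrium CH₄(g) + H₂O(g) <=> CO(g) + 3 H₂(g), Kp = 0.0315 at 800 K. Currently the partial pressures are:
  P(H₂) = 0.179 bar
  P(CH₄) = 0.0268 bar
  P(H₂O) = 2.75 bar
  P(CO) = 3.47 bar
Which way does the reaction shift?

Qp = P(CO)·P(H₂)³ / (P(CH₄)·P(H₂O)) = (3.47)·(0.179)³ / ((0.0268)·(2.75)) = 0.270
Qp = 0.270 > Kp = 0.0315, so the reverse reaction proceeds.

to the left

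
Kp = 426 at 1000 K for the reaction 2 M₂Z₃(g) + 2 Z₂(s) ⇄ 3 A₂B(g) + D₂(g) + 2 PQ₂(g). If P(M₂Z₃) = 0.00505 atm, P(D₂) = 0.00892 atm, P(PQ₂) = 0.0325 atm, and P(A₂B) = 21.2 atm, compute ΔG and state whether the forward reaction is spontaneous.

ΔG = 17.6 kJ/mol; the forward reaction is non-spontaneous

(Z₂ is a pure solid — omitted from Qp.)
Qp = P(A₂B)³·P(D₂)·P(PQ₂)² / P(M₂Z₃)² = (21.2)³·(0.00892)·(0.0325)² / (0.00505)² = 3520
ΔG = RT ln(Qp/Kp) = (8.314 J mol⁻¹ K⁻¹)(1000 K) × ln(3520/426)
   = (8.314 kJ/mol)(2.112) = 17.6 kJ/mol
ΔG > 0, so the forward reaction is non-spontaneous (proceeds in reverse).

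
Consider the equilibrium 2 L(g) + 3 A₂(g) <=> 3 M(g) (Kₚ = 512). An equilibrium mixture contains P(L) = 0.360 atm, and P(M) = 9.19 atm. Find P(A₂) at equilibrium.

P(A₂) = 2.27 atm

At equilibrium, Kₚ = P(M)³ / (P(L)²·P(A₂)³) = 512.
(9.19)³ / ((0.360)²·(P(A₂))³) = 512
P(A₂)³ = 11.7 ⇒ P(A₂) = 2.27 atm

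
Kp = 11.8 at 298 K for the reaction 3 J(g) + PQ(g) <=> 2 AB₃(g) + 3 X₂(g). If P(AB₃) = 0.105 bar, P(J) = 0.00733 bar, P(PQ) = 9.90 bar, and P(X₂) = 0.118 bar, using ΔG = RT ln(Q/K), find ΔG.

ΔG = -2.31 kJ/mol

Qp = P(AB₃)²·P(X₂)³ / (P(J)³·P(PQ)) = (0.105)²·(0.118)³ / ((0.00733)³·(9.90)) = 4.65
ΔG = RT ln(Qp/Kp) = (8.314 J mol⁻¹ K⁻¹)(298 K) × ln(4.65/11.8)
   = (2.478 kJ/mol)(-0.9312) = -2.31 kJ/mol
ΔG < 0, so the forward reaction is spontaneous (proceeds forward).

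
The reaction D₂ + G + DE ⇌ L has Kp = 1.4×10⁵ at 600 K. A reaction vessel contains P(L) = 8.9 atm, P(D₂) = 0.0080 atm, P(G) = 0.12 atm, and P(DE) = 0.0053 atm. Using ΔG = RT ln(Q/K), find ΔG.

ΔG = 12.6 kJ/mol

Qp = P(L) / (P(D₂)·P(G)·P(DE)) = (8.9) / ((0.0080)·(0.12)·(0.0053)) = 1.75×10⁶
ΔG = RT ln(Qp/Kp) = (8.314 J mol⁻¹ K⁻¹)(600 K) × ln(1.75×10⁶/1.4×10⁵)
   = (4.988 kJ/mol)(2.526) = 12.6 kJ/mol
ΔG > 0, so the forward reaction is non-spontaneous (proceeds in reverse).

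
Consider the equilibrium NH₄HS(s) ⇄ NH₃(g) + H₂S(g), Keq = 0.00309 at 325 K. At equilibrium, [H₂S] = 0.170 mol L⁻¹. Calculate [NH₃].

[NH₃] = 0.0182 mol L⁻¹

(NH₄HS is a pure solid — omitted from Keq.)
At equilibrium, Keq = [NH₃]·[H₂S] = 0.00309.
([NH₃])·(0.170) = 0.00309
[NH₃] = 0.0182 mol L⁻¹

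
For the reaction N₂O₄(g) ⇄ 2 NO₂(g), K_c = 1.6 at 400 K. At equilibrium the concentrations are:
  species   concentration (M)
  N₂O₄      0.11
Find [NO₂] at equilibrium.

At equilibrium, K_c = [NO₂]² / [N₂O₄] = 1.6.
([NO₂])² / (0.11) = 1.6
[NO₂]² = 0.176 ⇒ [NO₂] = 0.42 M

[NO₂] = 0.42 M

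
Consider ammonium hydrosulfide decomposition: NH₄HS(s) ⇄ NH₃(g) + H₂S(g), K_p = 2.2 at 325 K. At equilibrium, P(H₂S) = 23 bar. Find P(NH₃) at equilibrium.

(NH₄HS is a pure solid — omitted from K_p.)
At equilibrium, K_p = P(NH₃)·P(H₂S) = 2.2.
(P(NH₃))·(23) = 2.2
P(NH₃) = 0.0957 = 0.096 bar

P(NH₃) = 0.096 bar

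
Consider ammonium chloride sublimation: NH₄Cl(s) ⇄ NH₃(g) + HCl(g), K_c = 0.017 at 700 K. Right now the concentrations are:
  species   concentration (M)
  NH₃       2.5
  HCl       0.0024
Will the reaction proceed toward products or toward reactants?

toward products

(NH₄Cl is a pure solid — omitted from Q_c.)
Q_c = [NH₃]·[HCl] = (2.5)·(0.0024) = 0.0060
Q_c = 0.0060 < K_c = 0.017, so the forward reaction proceeds.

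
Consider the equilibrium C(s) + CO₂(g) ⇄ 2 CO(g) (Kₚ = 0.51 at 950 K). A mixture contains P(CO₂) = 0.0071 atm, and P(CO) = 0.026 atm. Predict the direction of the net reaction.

(C is a pure solid — omitted from Qₚ.)
Qₚ = P(CO)² / P(CO₂) = (0.026)² / (0.0071) = 0.095
Qₚ = 0.095 < Kₚ = 0.51, so the forward reaction proceeds.

toward products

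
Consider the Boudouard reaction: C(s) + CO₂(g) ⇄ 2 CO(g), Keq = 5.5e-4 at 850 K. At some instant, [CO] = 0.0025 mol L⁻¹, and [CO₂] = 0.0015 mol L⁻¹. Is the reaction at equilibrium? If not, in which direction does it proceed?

toward reactants

(C is a pure solid — omitted from Q.)
Q = [CO]² / [CO₂] = (0.0025)² / (0.0015) = 0.0042
Q = 0.0042 > Keq = 5.5e-4, so the reverse reaction proceeds.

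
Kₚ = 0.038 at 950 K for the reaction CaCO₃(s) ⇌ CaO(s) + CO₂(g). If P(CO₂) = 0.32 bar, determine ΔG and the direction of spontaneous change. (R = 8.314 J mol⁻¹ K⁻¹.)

ΔG = 16.8 kJ/mol; the forward reaction is non-spontaneous

(CaCO₃, CaO are pure solids — omitted from Qₚ.)
Qₚ = P(CO₂) = 0.320
ΔG = RT ln(Qₚ/Kₚ) = (8.314 J mol⁻¹ K⁻¹)(950 K) × ln(0.320/0.038)
   = (7.898 kJ/mol)(2.131) = 16.8 kJ/mol
ΔG > 0, so the forward reaction is non-spontaneous (proceeds in reverse).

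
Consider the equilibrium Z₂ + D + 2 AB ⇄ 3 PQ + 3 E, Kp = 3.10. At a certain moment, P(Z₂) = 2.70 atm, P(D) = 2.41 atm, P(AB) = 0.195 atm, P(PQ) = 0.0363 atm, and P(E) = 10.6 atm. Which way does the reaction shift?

in the forward direction

Qp = P(PQ)³·P(E)³ / (P(Z₂)·P(D)·P(AB)²) = (0.0363)³·(10.6)³ / ((2.70)·(2.41)·(0.195)²) = 0.230
Qp = 0.230 < Kp = 3.10, so the forward reaction proceeds.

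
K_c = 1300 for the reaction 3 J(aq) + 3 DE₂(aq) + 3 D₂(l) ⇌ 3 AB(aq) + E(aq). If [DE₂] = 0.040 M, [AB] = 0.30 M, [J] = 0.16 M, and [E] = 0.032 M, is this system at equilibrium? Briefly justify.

no; Q > K, reaction proceeds in reverse

(D₂ is a pure liquid — omitted from Q_c.)
Q_c = [AB]³·[E] / ([J]³·[DE₂]³) = (0.30)³·(0.032) / ((0.16)³·(0.040)³) = 3300
Q_c = 3300 > K_c = 1300: net reverse reaction.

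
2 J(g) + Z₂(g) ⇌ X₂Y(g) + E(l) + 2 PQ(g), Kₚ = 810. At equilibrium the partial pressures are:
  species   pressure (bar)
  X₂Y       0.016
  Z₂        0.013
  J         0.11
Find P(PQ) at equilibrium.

P(PQ) = 2.8 bar

(E is a pure liquid — omitted from Kₚ.)
At equilibrium, Kₚ = P(X₂Y)·P(PQ)² / (P(J)²·P(Z₂)) = 810.
(0.016)·(P(PQ))² / ((0.11)²·(0.013)) = 810
P(PQ)² = 7.96 ⇒ P(PQ) = 2.8 bar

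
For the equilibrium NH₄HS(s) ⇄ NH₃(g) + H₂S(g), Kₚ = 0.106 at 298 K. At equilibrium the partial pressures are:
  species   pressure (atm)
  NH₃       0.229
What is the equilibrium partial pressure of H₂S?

(NH₄HS is a pure solid — omitted from Kₚ.)
At equilibrium, Kₚ = P(NH₃)·P(H₂S) = 0.106.
(0.229)·(P(H₂S)) = 0.106
P(H₂S) = 0.463 atm

P(H₂S) = 0.463 atm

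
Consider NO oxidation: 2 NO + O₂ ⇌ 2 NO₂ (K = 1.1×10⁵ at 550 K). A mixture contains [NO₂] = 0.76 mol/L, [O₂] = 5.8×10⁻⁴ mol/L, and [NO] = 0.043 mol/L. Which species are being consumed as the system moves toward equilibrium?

Q = [NO₂]² / ([NO]²·[O₂]) = (0.76)² / ((0.043)²·(5.8×10⁻⁴)) = 5.4×10⁵
Q = 5.4×10⁵ > K = 1.1×10⁵: net reverse reaction.

NO₂ (products)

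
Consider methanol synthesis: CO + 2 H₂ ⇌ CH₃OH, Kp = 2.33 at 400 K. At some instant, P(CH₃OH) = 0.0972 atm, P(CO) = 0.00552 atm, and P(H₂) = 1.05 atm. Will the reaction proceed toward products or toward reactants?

to the left

Qp = P(CH₃OH) / (P(CO)·P(H₂)²) = (0.0972) / ((0.00552)·(1.05)²) = 16.0
Qp = 16.0 > Kp = 2.33, so the reverse reaction proceeds.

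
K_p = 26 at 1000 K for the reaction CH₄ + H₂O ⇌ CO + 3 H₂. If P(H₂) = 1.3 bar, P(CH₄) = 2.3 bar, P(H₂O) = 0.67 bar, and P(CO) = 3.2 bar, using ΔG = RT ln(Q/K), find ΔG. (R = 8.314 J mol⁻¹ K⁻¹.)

ΔG = -14.5 kJ/mol

Q_p = P(CO)·P(H₂)³ / (P(CH₄)·P(H₂O)) = (3.2)·(1.3)³ / ((2.3)·(0.67)) = 4.56
ΔG = RT ln(Q_p/K_p) = (8.314 J mol⁻¹ K⁻¹)(1000 K) × ln(4.56/26)
   = (8.314 kJ/mol)(-1.741) = -14.5 kJ/mol
ΔG < 0, so the forward reaction is spontaneous (proceeds forward).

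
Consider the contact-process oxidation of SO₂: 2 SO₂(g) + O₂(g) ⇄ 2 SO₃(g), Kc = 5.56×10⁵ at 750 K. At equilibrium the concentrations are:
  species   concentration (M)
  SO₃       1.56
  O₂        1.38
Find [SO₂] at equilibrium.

At equilibrium, Kc = [SO₃]² / ([SO₂]²·[O₂]) = 5.56×10⁵.
(1.56)² / (([SO₂])²·(1.38)) = 5.56×10⁵
[SO₂]² = 3.17×10⁻⁶ ⇒ [SO₂] = 0.00178 M

[SO₂] = 0.00178 M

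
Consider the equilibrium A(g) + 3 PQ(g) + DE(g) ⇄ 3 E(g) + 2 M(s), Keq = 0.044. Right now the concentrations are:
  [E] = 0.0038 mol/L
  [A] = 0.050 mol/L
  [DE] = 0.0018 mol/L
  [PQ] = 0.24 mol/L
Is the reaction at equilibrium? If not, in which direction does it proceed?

(M is a pure solid — omitted from Q.)
Q = [E]³ / ([A]·[PQ]³·[DE]) = (0.0038)³ / ((0.050)·(0.24)³·(0.0018)) = 0.044
Q = 0.044 = Keq, so the system is already at equilibrium.

neither direction; the system is at equilibrium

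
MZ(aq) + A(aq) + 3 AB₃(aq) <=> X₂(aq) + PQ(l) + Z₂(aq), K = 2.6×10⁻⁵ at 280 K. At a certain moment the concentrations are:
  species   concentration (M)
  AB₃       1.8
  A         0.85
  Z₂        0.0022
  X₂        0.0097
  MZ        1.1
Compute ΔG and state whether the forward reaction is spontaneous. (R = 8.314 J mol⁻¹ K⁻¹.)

(PQ is a pure liquid — omitted from Q.)
Q = [X₂]·[Z₂] / ([MZ]·[A]·[AB₃]³) = (0.0097)·(0.0022) / ((1.1)·(0.85)·(1.8)³) = 3.91×10⁻⁶
ΔG = RT ln(Q/K) = (8.314 J mol⁻¹ K⁻¹)(280 K) × ln(3.91×10⁻⁶/2.6×10⁻⁵)
   = (2.328 kJ/mol)(-1.895) = -4.41 kJ/mol
ΔG < 0, so the forward reaction is spontaneous (proceeds forward).

ΔG = -4.41 kJ/mol; the forward reaction is spontaneous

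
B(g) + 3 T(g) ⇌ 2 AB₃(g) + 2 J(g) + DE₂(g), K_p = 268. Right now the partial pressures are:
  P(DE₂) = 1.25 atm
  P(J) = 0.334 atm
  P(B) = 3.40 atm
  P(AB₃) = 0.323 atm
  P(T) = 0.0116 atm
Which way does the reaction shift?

Q_p = P(AB₃)²·P(J)²·P(DE₂) / (P(B)·P(T)³) = (0.323)²·(0.334)²·(1.25) / ((3.40)·(0.0116)³) = 2740
Q_p = 2740 > K_p = 268, so the reverse reaction proceeds.

in the reverse direction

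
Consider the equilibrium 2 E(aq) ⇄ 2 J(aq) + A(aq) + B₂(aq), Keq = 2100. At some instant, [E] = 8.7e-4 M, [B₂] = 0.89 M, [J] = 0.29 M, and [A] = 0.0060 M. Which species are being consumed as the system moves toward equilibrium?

E (reactants)

Q = [J]²·[A]·[B₂] / [E]² = (0.29)²·(0.0060)·(0.89) / (8.7e-4)² = 590
Q = 590 < Keq = 2100: net forward reaction.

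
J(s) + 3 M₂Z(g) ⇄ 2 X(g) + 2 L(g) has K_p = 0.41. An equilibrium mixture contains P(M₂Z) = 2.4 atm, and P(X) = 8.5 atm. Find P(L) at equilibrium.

(J is a pure solid — omitted from K_p.)
At equilibrium, K_p = P(X)²·P(L)² / P(M₂Z)³ = 0.41.
(8.5)²·(P(L))² / (2.4)³ = 0.41
P(L)² = 0.0784 ⇒ P(L) = 0.28 atm

P(L) = 0.28 atm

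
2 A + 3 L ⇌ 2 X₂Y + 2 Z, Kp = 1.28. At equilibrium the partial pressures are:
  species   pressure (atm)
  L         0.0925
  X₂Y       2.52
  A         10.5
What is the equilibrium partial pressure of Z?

P(Z) = 0.133 atm

At equilibrium, Kp = P(X₂Y)²·P(Z)² / (P(A)²·P(L)³) = 1.28.
(2.52)²·(P(Z))² / ((10.5)²·(0.0925)³) = 1.28
P(Z)² = 0.0176 ⇒ P(Z) = 0.133 atm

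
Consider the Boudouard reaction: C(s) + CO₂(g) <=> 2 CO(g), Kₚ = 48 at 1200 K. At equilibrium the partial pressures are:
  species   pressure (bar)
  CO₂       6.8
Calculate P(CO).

P(CO) = 18 bar

(C is a pure solid — omitted from Kₚ.)
At equilibrium, Kₚ = P(CO)² / P(CO₂) = 48.
(P(CO))² / (6.8) = 48
P(CO)² = 326 ⇒ P(CO) = 18 bar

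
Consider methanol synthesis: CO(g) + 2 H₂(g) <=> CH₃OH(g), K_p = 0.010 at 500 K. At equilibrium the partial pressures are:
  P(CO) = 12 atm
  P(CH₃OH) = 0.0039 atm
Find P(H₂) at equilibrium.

At equilibrium, K_p = P(CH₃OH) / (P(CO)·P(H₂)²) = 0.010.
(0.0039) / ((12)·(P(H₂))²) = 0.010
P(H₂)² = 0.0325 ⇒ P(H₂) = 0.18 atm

P(H₂) = 0.18 atm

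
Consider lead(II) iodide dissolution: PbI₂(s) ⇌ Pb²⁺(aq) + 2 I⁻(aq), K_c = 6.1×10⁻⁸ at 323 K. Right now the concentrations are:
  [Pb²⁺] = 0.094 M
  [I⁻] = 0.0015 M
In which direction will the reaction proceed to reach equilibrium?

in the reverse direction

(PbI₂ is a pure solid — omitted from Q_c.)
Q_c = [Pb²⁺]·[I⁻]² = (0.094)·(0.0015)² = 2.1×10⁻⁷
Q_c = 2.1×10⁻⁷ > K_c = 6.1×10⁻⁸, so the reverse reaction proceeds.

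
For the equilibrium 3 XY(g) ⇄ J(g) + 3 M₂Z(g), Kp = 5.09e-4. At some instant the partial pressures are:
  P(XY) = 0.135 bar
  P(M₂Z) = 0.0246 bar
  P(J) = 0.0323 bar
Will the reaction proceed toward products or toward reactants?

Qp = P(J)·P(M₂Z)³ / P(XY)³ = (0.0323)·(0.0246)³ / (0.135)³ = 1.95e-4
Qp = 1.95e-4 < Kp = 5.09e-4, so the forward reaction proceeds.

in the forward direction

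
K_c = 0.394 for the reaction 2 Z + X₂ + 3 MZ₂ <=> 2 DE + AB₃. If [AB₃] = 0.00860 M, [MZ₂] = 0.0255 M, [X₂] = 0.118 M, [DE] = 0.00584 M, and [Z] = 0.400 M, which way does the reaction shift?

Q_c = [DE]²·[AB₃] / ([Z]²·[X₂]·[MZ₂]³) = (0.00584)²·(0.00860) / ((0.400)²·(0.118)·(0.0255)³) = 0.937
Q_c = 0.937 > K_c = 0.394, so the reverse reaction proceeds.

toward reactants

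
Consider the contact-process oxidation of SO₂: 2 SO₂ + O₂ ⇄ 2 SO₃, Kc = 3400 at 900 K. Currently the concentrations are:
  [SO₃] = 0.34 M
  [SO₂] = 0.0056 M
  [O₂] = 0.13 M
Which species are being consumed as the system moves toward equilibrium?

Qc = [SO₃]² / ([SO₂]²·[O₂]) = (0.34)² / ((0.0056)²·(0.13)) = 28000
Qc = 28000 > Kc = 3400: net reverse reaction.

SO₃ (products)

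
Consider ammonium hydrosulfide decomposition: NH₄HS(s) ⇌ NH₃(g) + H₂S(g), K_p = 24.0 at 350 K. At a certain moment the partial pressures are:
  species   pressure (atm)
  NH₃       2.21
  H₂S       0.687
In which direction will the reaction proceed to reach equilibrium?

(NH₄HS is a pure solid — omitted from Q_p.)
Q_p = P(NH₃)·P(H₂S) = (2.21)·(0.687) = 1.52
Q_p = 1.52 < K_p = 24.0, so the forward reaction proceeds.

forward (toward products)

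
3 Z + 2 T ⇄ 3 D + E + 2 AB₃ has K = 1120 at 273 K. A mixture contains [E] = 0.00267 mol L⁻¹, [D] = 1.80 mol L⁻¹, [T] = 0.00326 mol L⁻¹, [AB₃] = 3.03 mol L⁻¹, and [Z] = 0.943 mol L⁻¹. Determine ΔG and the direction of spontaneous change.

ΔG = 6.04 kJ/mol; the forward reaction is non-spontaneous

Q = [D]³·[E]·[AB₃]² / ([Z]³·[T]²) = (1.80)³·(0.00267)·(3.03)² / ((0.943)³·(0.00326)²) = 16000
ΔG = RT ln(Q/K) = (8.314 J mol⁻¹ K⁻¹)(273 K) × ln(16000/1120)
   = (2.270 kJ/mol)(2.659) = 6.04 kJ/mol
ΔG > 0, so the forward reaction is non-spontaneous (proceeds in reverse).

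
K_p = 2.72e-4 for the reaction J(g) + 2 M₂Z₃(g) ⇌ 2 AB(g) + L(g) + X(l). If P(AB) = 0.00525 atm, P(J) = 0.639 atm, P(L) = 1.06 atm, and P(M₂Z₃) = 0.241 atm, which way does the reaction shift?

(X is a pure liquid — omitted from Q_p.)
Q_p = P(AB)²·P(L) / (P(J)·P(M₂Z₃)²) = (0.00525)²·(1.06) / ((0.639)·(0.241)²) = 7.87e-4
Q_p = 7.87e-4 > K_p = 2.72e-4, so the reverse reaction proceeds.

toward reactants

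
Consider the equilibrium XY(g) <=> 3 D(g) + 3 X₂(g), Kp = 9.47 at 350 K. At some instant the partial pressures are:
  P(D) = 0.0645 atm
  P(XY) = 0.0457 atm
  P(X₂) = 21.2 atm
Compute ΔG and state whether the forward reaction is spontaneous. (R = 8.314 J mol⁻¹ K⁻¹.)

Qp = P(D)³·P(X₂)³ / P(XY) = (0.0645)³·(21.2)³ / (0.0457) = 55.9
ΔG = RT ln(Qp/Kp) = (8.314 J mol⁻¹ K⁻¹)(350 K) × ln(55.9/9.47)
   = (2.910 kJ/mol)(1.775) = 5.17 kJ/mol
ΔG > 0, so the forward reaction is non-spontaneous (proceeds in reverse).

ΔG = 5.17 kJ/mol; the forward reaction is non-spontaneous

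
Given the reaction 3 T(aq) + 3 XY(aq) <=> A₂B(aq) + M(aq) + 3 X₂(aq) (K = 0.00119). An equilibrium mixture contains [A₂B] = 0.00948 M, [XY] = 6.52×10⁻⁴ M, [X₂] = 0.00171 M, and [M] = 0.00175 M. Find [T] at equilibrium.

At equilibrium, K = [A₂B]·[M]·[X₂]³ / ([T]³·[XY]³) = 0.00119.
(0.00948)·(0.00175)·(0.00171)³ / (([T])³·(6.52×10⁻⁴)³) = 0.00119
[T]³ = 0.252 ⇒ [T] = 0.631 M

[T] = 0.631 M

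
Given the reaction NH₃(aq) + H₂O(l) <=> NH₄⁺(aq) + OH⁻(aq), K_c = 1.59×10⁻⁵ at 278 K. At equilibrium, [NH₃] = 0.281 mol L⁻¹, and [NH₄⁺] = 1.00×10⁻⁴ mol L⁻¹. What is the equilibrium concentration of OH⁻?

(H₂O is a pure liquid — omitted from K_c.)
At equilibrium, K_c = [NH₄⁺]·[OH⁻] / [NH₃] = 1.59×10⁻⁵.
(1.00×10⁻⁴)·([OH⁻]) / (0.281) = 1.59×10⁻⁵
[OH⁻] = 0.0447 mol L⁻¹

[OH⁻] = 0.0447 mol L⁻¹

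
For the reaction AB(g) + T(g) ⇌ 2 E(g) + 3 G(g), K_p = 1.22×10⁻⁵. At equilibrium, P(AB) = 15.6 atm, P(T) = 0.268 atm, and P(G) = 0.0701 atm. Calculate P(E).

At equilibrium, K_p = P(E)²·P(G)³ / (P(AB)·P(T)) = 1.22×10⁻⁵.
(P(E))²·(0.0701)³ / ((15.6)·(0.268)) = 1.22×10⁻⁵
P(E)² = 0.148 ⇒ P(E) = 0.385 atm

P(E) = 0.385 atm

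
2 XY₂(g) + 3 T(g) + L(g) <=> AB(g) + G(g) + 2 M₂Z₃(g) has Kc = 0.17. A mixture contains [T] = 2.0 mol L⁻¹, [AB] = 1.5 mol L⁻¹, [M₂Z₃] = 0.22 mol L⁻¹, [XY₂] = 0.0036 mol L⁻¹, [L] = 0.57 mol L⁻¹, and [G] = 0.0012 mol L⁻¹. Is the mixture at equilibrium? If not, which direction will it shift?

no; Q > K, reaction proceeds in reverse

Qc = [AB]·[G]·[M₂Z₃]² / ([XY₂]²·[T]³·[L]) = (1.5)·(0.0012)·(0.22)² / ((0.0036)²·(2.0)³·(0.57)) = 1.5
Qc = 1.5 > Kc = 0.17: net reverse reaction.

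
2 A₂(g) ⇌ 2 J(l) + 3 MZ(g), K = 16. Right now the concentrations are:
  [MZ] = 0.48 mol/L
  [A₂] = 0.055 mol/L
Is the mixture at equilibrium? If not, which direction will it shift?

no; Q > K, reaction proceeds in reverse

(J is a pure liquid — omitted from Q.)
Q = [MZ]³ / [A₂]² = (0.48)³ / (0.055)² = 37
Q = 37 > K = 16: net reverse reaction.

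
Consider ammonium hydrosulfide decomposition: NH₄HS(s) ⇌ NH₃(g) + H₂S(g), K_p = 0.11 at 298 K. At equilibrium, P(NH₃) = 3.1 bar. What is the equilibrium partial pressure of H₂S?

(NH₄HS is a pure solid — omitted from K_p.)
At equilibrium, K_p = P(NH₃)·P(H₂S) = 0.11.
(3.1)·(P(H₂S)) = 0.11
P(H₂S) = 0.0355 = 0.035 bar

P(H₂S) = 0.035 bar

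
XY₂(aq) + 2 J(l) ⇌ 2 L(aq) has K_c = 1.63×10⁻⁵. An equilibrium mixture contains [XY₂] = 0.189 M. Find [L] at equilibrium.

[L] = 0.00176 M

(J is a pure liquid — omitted from K_c.)
At equilibrium, K_c = [L]² / [XY₂] = 1.63×10⁻⁵.
([L])² / (0.189) = 1.63×10⁻⁵
[L]² = 3.08×10⁻⁶ ⇒ [L] = 0.00176 M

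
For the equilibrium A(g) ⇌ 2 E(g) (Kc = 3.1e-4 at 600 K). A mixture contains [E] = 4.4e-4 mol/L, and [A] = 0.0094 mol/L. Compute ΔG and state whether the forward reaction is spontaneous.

ΔG = -13.5 kJ/mol; the forward reaction is spontaneous

Qc = [E]² / [A] = (4.4e-4)² / (0.0094) = 2.06e-5
ΔG = RT ln(Qc/Kc) = (8.314 J mol⁻¹ K⁻¹)(600 K) × ln(2.06e-5/3.1e-4)
   = (4.988 kJ/mol)(-2.711) = -13.5 kJ/mol
ΔG < 0, so the forward reaction is spontaneous (proceeds forward).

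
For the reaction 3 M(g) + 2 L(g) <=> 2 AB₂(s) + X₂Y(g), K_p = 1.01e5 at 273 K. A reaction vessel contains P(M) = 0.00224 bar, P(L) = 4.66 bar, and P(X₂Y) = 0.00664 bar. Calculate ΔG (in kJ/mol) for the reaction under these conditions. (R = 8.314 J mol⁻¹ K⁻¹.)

ΔG = -2.98 kJ/mol

(AB₂ is a pure solid — omitted from Q_p.)
Q_p = P(X₂Y) / (P(M)³·P(L)²) = (0.00664) / ((0.00224)³·(4.66)²) = 27200
ΔG = RT ln(Q_p/K_p) = (8.314 J mol⁻¹ K⁻¹)(273 K) × ln(27200/1.01e5)
   = (2.270 kJ/mol)(-1.312) = -2.98 kJ/mol
ΔG < 0, so the forward reaction is spontaneous (proceeds forward).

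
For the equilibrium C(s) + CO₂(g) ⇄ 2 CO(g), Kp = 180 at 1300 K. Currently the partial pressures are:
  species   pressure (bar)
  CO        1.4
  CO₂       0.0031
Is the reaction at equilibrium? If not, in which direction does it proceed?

reverse (toward reactants)

(C is a pure solid — omitted from Qp.)
Qp = P(CO)² / P(CO₂) = (1.4)² / (0.0031) = 630
Qp = 630 > Kp = 180, so the reverse reaction proceeds.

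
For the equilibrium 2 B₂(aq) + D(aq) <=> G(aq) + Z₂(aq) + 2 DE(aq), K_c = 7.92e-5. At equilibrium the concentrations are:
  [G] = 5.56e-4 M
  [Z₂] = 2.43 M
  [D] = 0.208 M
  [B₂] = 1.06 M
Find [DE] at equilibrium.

[DE] = 0.117 M

At equilibrium, K_c = [G]·[Z₂]·[DE]² / ([B₂]²·[D]) = 7.92e-5.
(5.56e-4)·(2.43)·([DE])² / ((1.06)²·(0.208)) = 7.92e-5
[DE]² = 0.0137 ⇒ [DE] = 0.117 M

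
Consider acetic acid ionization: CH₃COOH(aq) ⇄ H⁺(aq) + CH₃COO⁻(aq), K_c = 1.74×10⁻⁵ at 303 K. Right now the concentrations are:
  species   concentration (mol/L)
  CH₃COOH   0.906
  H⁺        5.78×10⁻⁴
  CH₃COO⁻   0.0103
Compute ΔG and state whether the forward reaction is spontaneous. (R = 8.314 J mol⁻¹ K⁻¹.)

Q_c = [H⁺]·[CH₃COO⁻] / [CH₃COOH] = (5.78×10⁻⁴)·(0.0103) / (0.906) = 6.57×10⁻⁶
ΔG = RT ln(Q_c/K_c) = (8.314 J mol⁻¹ K⁻¹)(303 K) × ln(6.57×10⁻⁶/1.74×10⁻⁵)
   = (2.519 kJ/mol)(-0.9740) = -2.45 kJ/mol
ΔG < 0, so the forward reaction is spontaneous (proceeds forward).

ΔG = -2.45 kJ/mol; the forward reaction is spontaneous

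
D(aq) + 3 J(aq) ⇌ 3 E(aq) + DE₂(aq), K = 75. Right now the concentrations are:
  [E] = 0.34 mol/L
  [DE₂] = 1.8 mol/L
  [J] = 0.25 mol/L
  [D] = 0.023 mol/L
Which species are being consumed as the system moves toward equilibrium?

E, DE₂ (products)

Q = [E]³·[DE₂] / ([D]·[J]³) = (0.34)³·(1.8) / ((0.023)·(0.25)³) = 200
Q = 200 > K = 75: net reverse reaction.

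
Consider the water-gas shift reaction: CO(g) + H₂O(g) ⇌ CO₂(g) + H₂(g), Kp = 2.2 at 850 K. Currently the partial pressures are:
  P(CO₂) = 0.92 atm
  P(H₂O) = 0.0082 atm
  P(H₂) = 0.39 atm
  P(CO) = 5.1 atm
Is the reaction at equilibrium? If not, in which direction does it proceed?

in the reverse direction

Qp = P(CO₂)·P(H₂) / (P(CO)·P(H₂O)) = (0.92)·(0.39) / ((5.1)·(0.0082)) = 8.6
Qp = 8.6 > Kp = 2.2, so the reverse reaction proceeds.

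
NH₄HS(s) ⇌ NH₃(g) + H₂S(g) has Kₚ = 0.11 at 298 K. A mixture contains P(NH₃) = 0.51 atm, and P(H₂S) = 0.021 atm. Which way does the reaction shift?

(NH₄HS is a pure solid — omitted from Qₚ.)
Qₚ = P(NH₃)·P(H₂S) = (0.51)·(0.021) = 0.011
Qₚ = 0.011 < Kₚ = 0.11, so the forward reaction proceeds.

to the right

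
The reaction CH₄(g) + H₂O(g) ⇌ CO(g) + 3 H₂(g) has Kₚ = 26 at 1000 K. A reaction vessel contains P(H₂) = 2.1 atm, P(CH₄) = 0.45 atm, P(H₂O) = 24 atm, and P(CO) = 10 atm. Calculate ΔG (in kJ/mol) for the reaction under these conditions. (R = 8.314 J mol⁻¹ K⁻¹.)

ΔG = -9.22 kJ/mol

Qₚ = P(CO)·P(H₂)³ / (P(CH₄)·P(H₂O)) = (10)·(2.1)³ / ((0.45)·(24)) = 8.58
ΔG = RT ln(Qₚ/Kₚ) = (8.314 J mol⁻¹ K⁻¹)(1000 K) × ln(8.58/26)
   = (8.314 kJ/mol)(-1.109) = -9.22 kJ/mol
ΔG < 0, so the forward reaction is spontaneous (proceeds forward).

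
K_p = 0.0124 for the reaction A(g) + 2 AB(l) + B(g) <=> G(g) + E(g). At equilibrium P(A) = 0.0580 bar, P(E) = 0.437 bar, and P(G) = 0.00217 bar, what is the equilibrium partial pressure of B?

(AB is a pure liquid — omitted from K_p.)
At equilibrium, K_p = P(G)·P(E) / (P(A)·P(B)) = 0.0124.
(0.00217)·(0.437) / ((0.0580)·(P(B))) = 0.0124
P(B) = 1.32 bar

P(B) = 1.32 bar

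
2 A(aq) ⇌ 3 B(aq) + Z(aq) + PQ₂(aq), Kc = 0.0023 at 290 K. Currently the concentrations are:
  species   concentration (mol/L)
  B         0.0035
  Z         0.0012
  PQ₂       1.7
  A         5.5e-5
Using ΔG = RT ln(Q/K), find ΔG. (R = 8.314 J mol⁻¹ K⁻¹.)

ΔG = 6.10 kJ/mol

Qc = [B]³·[Z]·[PQ₂] / [A]² = (0.0035)³·(0.0012)·(1.7) / (5.5e-5)² = 0.0289
ΔG = RT ln(Qc/Kc) = (8.314 J mol⁻¹ K⁻¹)(290 K) × ln(0.0289/0.0023)
   = (2.411 kJ/mol)(2.531) = 6.10 kJ/mol
ΔG > 0, so the forward reaction is non-spontaneous (proceeds in reverse).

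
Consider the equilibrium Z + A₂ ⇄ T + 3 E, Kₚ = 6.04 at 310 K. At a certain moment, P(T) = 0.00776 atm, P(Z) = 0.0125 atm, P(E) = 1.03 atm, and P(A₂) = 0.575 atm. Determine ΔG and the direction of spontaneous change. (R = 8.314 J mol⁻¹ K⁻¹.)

Qₚ = P(T)·P(E)³ / (P(Z)·P(A₂)) = (0.00776)·(1.03)³ / ((0.0125)·(0.575)) = 1.18
ΔG = RT ln(Qₚ/Kₚ) = (8.314 J mol⁻¹ K⁻¹)(310 K) × ln(1.18/6.04)
   = (2.577 kJ/mol)(-1.633) = -4.21 kJ/mol
ΔG < 0, so the forward reaction is spontaneous (proceeds forward).

ΔG = -4.21 kJ/mol; the forward reaction is spontaneous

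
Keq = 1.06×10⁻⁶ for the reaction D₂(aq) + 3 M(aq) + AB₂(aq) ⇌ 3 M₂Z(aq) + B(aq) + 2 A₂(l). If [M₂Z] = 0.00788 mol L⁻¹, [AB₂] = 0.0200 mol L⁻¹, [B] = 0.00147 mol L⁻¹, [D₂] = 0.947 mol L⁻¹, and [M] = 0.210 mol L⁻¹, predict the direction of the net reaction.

reverse (toward reactants)

(A₂ is a pure liquid — omitted from Q.)
Q = [M₂Z]³·[B] / ([D₂]·[M]³·[AB₂]) = (0.00788)³·(0.00147) / ((0.947)·(0.210)³·(0.0200)) = 4.10×10⁻⁶
Q = 4.10×10⁻⁶ > Keq = 1.06×10⁻⁶, so the reverse reaction proceeds.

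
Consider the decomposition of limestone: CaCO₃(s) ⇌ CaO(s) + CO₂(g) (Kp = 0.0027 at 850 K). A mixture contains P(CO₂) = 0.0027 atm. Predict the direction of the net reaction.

(CaCO₃, CaO are pure solids — omitted from Qp.)
Qp = P(CO₂) = 0.0027
Qp = 0.0027 = Kp, so the system is already at equilibrium.

at equilibrium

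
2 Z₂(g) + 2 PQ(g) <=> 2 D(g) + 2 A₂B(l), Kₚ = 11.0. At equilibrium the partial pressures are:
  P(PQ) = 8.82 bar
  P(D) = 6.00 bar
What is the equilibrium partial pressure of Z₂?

P(Z₂) = 0.205 bar

(A₂B is a pure liquid — omitted from Kₚ.)
At equilibrium, Kₚ = P(D)² / (P(Z₂)²·P(PQ)²) = 11.0.
(6.00)² / ((P(Z₂))²·(8.82)²) = 11.0
P(Z₂)² = 0.0421 ⇒ P(Z₂) = 0.205 bar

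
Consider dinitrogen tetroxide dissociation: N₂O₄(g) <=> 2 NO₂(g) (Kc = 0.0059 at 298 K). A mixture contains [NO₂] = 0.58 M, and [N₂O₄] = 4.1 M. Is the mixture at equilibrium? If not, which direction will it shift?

no; Q > K, reaction proceeds in reverse

Qc = [NO₂]² / [N₂O₄] = (0.58)² / (4.1) = 0.082
Qc = 0.082 > Kc = 0.0059: net reverse reaction.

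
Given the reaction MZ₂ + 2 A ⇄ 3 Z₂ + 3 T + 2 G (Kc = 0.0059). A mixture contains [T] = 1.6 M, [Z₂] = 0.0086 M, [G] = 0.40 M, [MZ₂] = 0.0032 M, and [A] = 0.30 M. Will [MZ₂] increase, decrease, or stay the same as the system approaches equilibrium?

Qc = [Z₂]³·[T]³·[G]² / ([MZ₂]·[A]²) = (0.0086)³·(1.6)³·(0.40)² / ((0.0032)·(0.30)²) = 0.0014
Qc = 0.0014 < Kc = 0.0059: net forward reaction.
MZ₂ is a reactant, so it decreases.

decrease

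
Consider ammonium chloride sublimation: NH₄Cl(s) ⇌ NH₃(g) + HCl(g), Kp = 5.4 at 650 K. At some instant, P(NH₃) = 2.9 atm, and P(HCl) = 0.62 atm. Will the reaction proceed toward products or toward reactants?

forward (toward products)

(NH₄Cl is a pure solid — omitted from Qp.)
Qp = P(NH₃)·P(HCl) = (2.9)·(0.62) = 1.8
Qp = 1.8 < Kp = 5.4, so the forward reaction proceeds.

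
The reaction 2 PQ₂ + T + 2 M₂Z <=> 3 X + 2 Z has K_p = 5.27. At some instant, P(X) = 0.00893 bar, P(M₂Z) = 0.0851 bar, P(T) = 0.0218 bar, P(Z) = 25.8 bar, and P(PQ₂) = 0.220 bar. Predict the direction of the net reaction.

Q_p = P(X)³·P(Z)² / (P(PQ₂)²·P(T)·P(M₂Z)²) = (0.00893)³·(25.8)² / ((0.220)²·(0.0218)·(0.0851)²) = 62.0
Q_p = 62.0 > K_p = 5.27, so the reverse reaction proceeds.

to the left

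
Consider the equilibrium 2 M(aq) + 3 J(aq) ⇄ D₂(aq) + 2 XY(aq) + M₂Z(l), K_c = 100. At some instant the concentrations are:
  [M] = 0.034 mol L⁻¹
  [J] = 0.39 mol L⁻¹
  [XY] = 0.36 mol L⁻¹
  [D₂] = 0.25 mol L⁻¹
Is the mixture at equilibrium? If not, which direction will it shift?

no; Q > K, reaction proceeds in reverse

(M₂Z is a pure liquid — omitted from Q_c.)
Q_c = [D₂]·[XY]² / ([M]²·[J]³) = (0.25)·(0.36)² / ((0.034)²·(0.39)³) = 470
Q_c = 470 > K_c = 100: net reverse reaction.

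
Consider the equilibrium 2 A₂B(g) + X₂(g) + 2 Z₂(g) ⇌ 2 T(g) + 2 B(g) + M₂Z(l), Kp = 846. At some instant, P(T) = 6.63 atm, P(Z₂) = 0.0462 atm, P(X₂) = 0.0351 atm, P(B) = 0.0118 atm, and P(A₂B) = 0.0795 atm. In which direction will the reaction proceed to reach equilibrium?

(M₂Z is a pure liquid — omitted from Qp.)
Qp = P(T)²·P(B)² / (P(A₂B)²·P(X₂)·P(Z₂)²) = (6.63)²·(0.0118)² / ((0.0795)²·(0.0351)·(0.0462)²) = 12900
Qp = 12900 > Kp = 846, so the reverse reaction proceeds.

toward reactants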